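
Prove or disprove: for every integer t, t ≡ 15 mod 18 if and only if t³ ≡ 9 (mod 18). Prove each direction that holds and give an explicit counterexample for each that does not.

Only the forward direction holds.

(→) Suppose t ≡ 15 mod 18. Write t = 18j + 15. Then (18j + 15)³ = 5832j³ + 14580j² + 12150j + 3375 = 18(324j³ + 810j² + 675j + 187) + 9, so t³ ≡ 9 (mod 18).

(←) This fails: take t = 3. Then 3³ = 27 ≡ 9 (mod 18), yet 3 ≡ 3 (mod 18), not 15.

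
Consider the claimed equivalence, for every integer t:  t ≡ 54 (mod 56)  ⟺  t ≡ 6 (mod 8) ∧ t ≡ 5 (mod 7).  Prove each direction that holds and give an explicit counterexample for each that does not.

(⇒) Suppose t ≡ 54 (mod 56); write t = 56j + 54. Since 8 ∣ 56, reducing mod 8 gives t ≡ 54 ≡ 6 (mod 8); since 7 ∣ 56, reducing mod 7 gives t ≡ 54 ≡ 5 (mod 7).

(⇐) Conversely, if t ≡ 6 (mod 8) and t ≡ 5 (mod 7), then by the Chinese remainder theorem t ≡ 54 (mod 56). This is exactly t ≡ 54 (mod 56).

Both directions hold.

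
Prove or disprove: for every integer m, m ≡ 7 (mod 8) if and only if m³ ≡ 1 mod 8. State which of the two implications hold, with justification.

Neither direction holds.

[⇒] This fails: take m = 7. Then 7 ≡ 7 (mod 8), but 7³ = 343 ≡ 7 (mod 8), not 1.

[⇐] This fails: take m = 1. Then 1³ = 1 ≡ 1 (mod 8), yet 1 ≡ 1 (mod 8), not 7.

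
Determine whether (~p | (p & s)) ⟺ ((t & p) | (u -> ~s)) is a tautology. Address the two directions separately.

(⇒) This fails. Under s = T, u = T, t = F, p = F, the left side is true but the right side is false.

(⇐) This fails. Under s = F, u = F, t = F, p = T, the left side is false but the right side is true.

Neither implication holds.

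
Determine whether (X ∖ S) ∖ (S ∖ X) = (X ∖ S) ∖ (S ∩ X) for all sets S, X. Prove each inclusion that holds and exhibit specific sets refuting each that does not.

(⊆) Let x ∈ (X ∖ S) ∖ (S ∖ X). Then x ∈ X and x ∉ S, from which x ∈ (X ∖ S) ∖ (S ∩ X).

(⊇) Let x ∈ (X ∖ S) ∖ (S ∩ X). Then x ∈ X and x ∉ S, from which x ∈ (X ∖ S) ∖ (S ∖ X).

Both inclusions hold.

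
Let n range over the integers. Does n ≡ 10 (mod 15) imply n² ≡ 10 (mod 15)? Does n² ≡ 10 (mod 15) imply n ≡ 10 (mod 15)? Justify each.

Forward direction. Suppose n ≡ 10 (mod 15). Write n = 15j + 10. Then (15j + 10)² = 225j² + 300j + 100 = 15(15j² + 20j + 6) + 10, so n² ≡ 10 (mod 15).

Converse. This fails: take n = 5. Then 5² = 25 ≡ 10 (mod 15), yet 5 ≡ 5 (mod 15), not 10.

Only the forward direction holds.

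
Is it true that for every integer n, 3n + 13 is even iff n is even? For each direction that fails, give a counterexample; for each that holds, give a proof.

Forward direction. This fails: n = 1 gives 3n + 13 = 16, which is even, but 1 is odd, not even.

Converse. This also fails: n = 4 is even, but 3n + 13 = 25 is odd, not even.

Both directions fail.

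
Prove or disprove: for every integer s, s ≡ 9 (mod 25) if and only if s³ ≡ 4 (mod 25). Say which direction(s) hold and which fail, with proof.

(⟹) Suppose s ≡ 9 (mod 25). Write s = 25j + 9. Then (25j + 9)³ = 15625j³ + 16875j² + 6075j + 729 = 25(625j³ + 675j² + 243j + 29) + 4, so s³ ≡ 4 (mod 25).

(⟸) Conversely, suppose s³ ≡ 4 (mod 25). The only residue r in {0, …, 24} with r³ ≡ 4 (mod 25) is r = 9, so s ≡ 9 (mod 25).

Both directions hold.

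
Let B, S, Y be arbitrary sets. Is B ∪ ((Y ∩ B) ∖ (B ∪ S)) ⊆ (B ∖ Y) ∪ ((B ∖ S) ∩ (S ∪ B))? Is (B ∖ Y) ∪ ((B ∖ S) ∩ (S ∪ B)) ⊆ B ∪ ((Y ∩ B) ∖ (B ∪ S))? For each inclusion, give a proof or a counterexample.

(⊆) fails; (⊇) holds.

Reverse inclusion. Let x ∈ (B ∖ Y) ∪ ((B ∖ S) ∩ (S ∪ B)). Then either x ∈ B and x ∉ S, Y; or x ∈ B ∩ S and x ∉ Y; or x ∈ B ∩ Y and x ∉ S. In each case x ∈ B ∪ ((Y ∩ B) ∖ (B ∪ S)), so (B ∖ Y) ∪ ((B ∖ S) ∩ (S ∪ B)) ⊆ B ∪ ((Y ∩ B) ∖ (B ∪ S)).

Forward inclusion. This inclusion fails. Take B = {1}, S = {1}, Y = {1}; then 1 ∈ B ∪ ((Y ∩ B) ∖ (B ∪ S)) but 1 ∉ (B ∖ Y) ∪ ((B ∖ S) ∩ (S ∪ B)).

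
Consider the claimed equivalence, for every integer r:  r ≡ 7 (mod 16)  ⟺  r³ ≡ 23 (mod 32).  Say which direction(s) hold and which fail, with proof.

(⇒) fails; (⇐) holds.

[⇒] This fails: take r = 23. Then 23 ≡ 7 (mod 16), but 23³ = 12167 ≡ 7 (mod 32), not 23.

[⇐] Conversely, the residues r modulo 32 with r³ ≡ 23 (mod 32) are exactly {7}, and each is ≡ 7 (mod 16).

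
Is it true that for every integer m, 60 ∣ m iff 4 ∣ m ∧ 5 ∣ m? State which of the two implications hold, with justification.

(⇒) holds; (⇐) fails.

(⟹) If 60 ∣ m, write m = 60q. Since 60 = 15·4, m = 4·(15q), so 4 ∣ m; and since 60 = 12·5, m = 5·(12q), so 5 ∣ m.

(⟸) This fails: take m = 20. Both 4 ∣ 20 and 5 ∣ 20, yet 20 is not a multiple of 60 (since 20 = 0·60 + 20), so 60 ∤ 20.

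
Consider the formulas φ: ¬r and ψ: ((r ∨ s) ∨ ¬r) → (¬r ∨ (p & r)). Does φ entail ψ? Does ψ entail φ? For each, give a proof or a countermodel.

Not equivalent: only (⇒) holds.

(⟹) Assume the antecedent. If p is true, the consequent reduces to true regardless of the other variables. If p is false, the antecedent forces (p = F, r = F, s = F) or (p = F, r = F, s = T), and the consequent holds there. Either way the consequent holds.

(⟸) This fails. Under p = T, r = T, s = F, the left side is false but the right side is true.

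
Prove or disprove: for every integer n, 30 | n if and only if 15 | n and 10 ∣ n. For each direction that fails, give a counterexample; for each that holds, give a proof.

Equivalent; both directions hold.

Forward direction. If 30 ∣ n, write n = 30q. Since 30 = 2·15, n = 15·(2q), so 15 ∣ n; and since 30 = 3·10, n = 10·(3q), so 10 ∣ n.

Converse. Suppose 15 ∣ n and 10 ∣ n. Any common multiple of 15 and 10 is a multiple of their lcm; here lcm(15, 10) = 15·10/gcd(15, 10) = 150/5 = 30, so 30 ∣ n.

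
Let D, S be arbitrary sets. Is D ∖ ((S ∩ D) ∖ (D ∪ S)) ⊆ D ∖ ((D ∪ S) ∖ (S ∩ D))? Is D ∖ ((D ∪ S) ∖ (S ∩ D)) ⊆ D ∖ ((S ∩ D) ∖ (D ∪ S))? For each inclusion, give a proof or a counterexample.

(⟹) This inclusion fails. Take D = {1}, S = ∅; then 1 ∈ D ∖ ((S ∩ D) ∖ (D ∪ S)) but 1 ∉ D ∖ ((D ∪ S) ∖ (S ∩ D)).

(⟸) Let x ∈ D ∖ ((D ∪ S) ∖ (S ∩ D)). Then x ∈ D ∩ S, from which x ∈ D ∖ ((S ∩ D) ∖ (D ∪ S)).

(⊆) fails; (⊇) holds.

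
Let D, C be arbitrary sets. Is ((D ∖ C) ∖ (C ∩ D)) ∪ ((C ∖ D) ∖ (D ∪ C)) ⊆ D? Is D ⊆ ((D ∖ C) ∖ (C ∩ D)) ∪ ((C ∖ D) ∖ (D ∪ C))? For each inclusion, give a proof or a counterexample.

(⊆) holds; (⊇) fails.

(⟸) This inclusion fails. Take D = {1}, C = {1}; then 1 ∈ D but 1 ∉ ((D ∖ C) ∖ (C ∩ D)) ∪ ((C ∖ D) ∖ (D ∪ C)).

(⟹) Let x ∈ ((D ∖ C) ∖ (C ∩ D)) ∪ ((C ∖ D) ∖ (D ∪ C)). Then x ∈ D and x ∉ C, from which x ∈ D.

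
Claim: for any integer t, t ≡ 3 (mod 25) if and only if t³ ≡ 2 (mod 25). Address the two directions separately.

(⇒) Suppose t ≡ 3 (mod 25). Write t = 25j + 3. Then (25j + 3)³ = 15625j³ + 5625j² + 675j + 27 = 25(625j³ + 225j² + 27j + 1) + 2, so t³ ≡ 2 (mod 25).

(⇐) Conversely, suppose t³ ≡ 2 (mod 25). The only residue r in {0, …, 24} with r³ ≡ 2 (mod 25) is r = 3, so t ≡ 3 (mod 25).

Equivalent; both directions hold.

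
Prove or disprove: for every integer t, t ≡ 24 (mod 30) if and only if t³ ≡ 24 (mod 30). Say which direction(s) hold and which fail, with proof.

(→) Suppose t ≡ 24 (mod 30). Write t = 30j + 24. Then (30j + 24)³ = 27000j³ + 64800j² + 51840j + 13824 = 30(900j³ + 2160j² + 1728j + 460) + 24, so t³ ≡ 24 (mod 30).

(←) Conversely, suppose t³ ≡ 24 (mod 30). The only residue r in {0, …, 29} with r³ ≡ 24 (mod 30) is r = 24, so t ≡ 24 (mod 30).

Equivalent; both directions hold.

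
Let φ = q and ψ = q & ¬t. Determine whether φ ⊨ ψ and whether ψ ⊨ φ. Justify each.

(←) Assume the antecedent. If q is true, q reduces to true regardless of the other variables. If q is false, the antecedent cannot hold. Either way q holds.

(→) This fails. Under q = T, t = T, the left side is true but the right side is false.

(⇒) fails; (⇐) holds.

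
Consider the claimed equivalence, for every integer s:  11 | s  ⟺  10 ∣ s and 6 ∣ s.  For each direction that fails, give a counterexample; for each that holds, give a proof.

[⇒] This fails: take s = 11. Certainly 11 ∣ 11, but 10 ∤ 11.

[⇐] This fails: take s = 30. Both 10 ∣ 30 and 6 ∣ 30, yet 30 is not a multiple of 11 (since 30 = 2·11 + 8), so 11 ∤ 30.

Both directions fail.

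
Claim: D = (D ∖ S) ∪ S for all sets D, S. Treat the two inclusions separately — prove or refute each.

Only the forward inclusion holds.

(⟹) Let x ∈ D. Then either x ∈ D and x ∉ S; or x ∈ D ∩ S. In each case x ∈ (D ∖ S) ∪ S, so D ⊆ (D ∖ S) ∪ S.

(⟸) This inclusion fails. Take D = ∅, S = {1}; then 1 ∈ (D ∖ S) ∪ S but 1 ∉ D.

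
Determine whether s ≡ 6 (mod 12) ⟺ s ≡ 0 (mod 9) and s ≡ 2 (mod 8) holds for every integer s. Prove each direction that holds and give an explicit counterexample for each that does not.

Converse. If s ≡ 0 (mod 9) and s ≡ 2 (mod 8), then by the Chinese remainder theorem s ≡ 18 (mod 72). Since 18 ≡ 6 (mod 12) and 12 ∣ 72, we get s ≡ 6 (mod 12).

Forward direction. This fails: s = 66 gives 66 ≡ 6 (mod 12) but 66 ≡ 3 (mod 9), so the conjunction on the right does not hold.

Only the reverse direction holds.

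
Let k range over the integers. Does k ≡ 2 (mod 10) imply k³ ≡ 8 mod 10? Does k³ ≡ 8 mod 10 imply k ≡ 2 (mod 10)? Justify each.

Both directions hold.

(→) Suppose k ≡ 2 (mod 10). Write k = 10j + 2. Then (10j + 2)³ = 1000j³ + 600j² + 120j + 8 = 10(100j³ + 60j² + 12j) + 8, so k³ ≡ 8 (mod 10).

(←) For the converse, argue contrapositively. If k ≢ 2 (mod 10), then k is congruent to one of 0, 1, 3, 4, 5, 6, 7, 8, 9 modulo 10, and these give k³ ≡ 0, 1, 7, 4, 5, 6, 3, 2, 9 respectively — never 8.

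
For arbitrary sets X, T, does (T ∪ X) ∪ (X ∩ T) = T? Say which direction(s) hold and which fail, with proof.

(⟹) This inclusion fails. Take X = {1}, T = ∅; then 1 ∈ (T ∪ X) ∪ (X ∩ T) but 1 ∉ T.

(⟸) Let x ∈ T. Then either x ∈ T and x ∉ X; or x ∈ X ∩ T. In each case x ∈ (T ∪ X) ∪ (X ∩ T), so T ⊆ (T ∪ X) ∪ (X ∩ T).

(⊆) fails; (⊇) holds.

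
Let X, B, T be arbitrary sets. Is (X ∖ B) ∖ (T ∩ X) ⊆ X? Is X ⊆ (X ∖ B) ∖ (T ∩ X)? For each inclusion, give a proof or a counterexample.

Only the forward inclusion holds.

(⟸) This inclusion fails. Take X = {1}, B = {1}, T = ∅; then 1 ∈ X but 1 ∉ (X ∖ B) ∖ (T ∩ X).

(⟹) Let x ∈ (X ∖ B) ∖ (T ∩ X). Then x ∈ X and x ∉ B, T, from which x ∈ X.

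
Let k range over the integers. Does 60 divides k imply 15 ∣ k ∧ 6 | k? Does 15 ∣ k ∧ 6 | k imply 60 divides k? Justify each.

(→) If 60 ∣ k, write k = 60q. Since 60 = 4·15, k = 15·(4q), so 15 ∣ k; and since 60 = 10·6, k = 6·(10q), so 6 ∣ k.

(←) This fails: take k = 30. Both 15 ∣ 30 and 6 ∣ 30, yet 30 is not a multiple of 60 (since 30 = 0·60 + 30), so 60 ∤ 30.

Only the forward implication holds.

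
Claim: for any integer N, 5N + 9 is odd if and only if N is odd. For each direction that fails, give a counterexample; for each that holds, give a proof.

(⇒) fails and (⇐) fails.

Forward direction. This fails: N = 4 gives 5N + 9 = 29, which is odd, but 4 is even, not odd.

Converse. This also fails: N = 3 is odd, but 5N + 9 = 24 is even, not odd.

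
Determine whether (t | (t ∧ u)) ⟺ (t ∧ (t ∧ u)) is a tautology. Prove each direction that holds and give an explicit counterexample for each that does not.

The forward direction fails; the converse holds.

(⟸) Assume the antecedent. If t is true, t | (t ∧ u) reduces to true regardless of the other variables. If t is false, the antecedent cannot hold. Either way t | (t ∧ u) holds.

(⟹) This fails. Under t = T, u = F, the left side is true but the right side is false.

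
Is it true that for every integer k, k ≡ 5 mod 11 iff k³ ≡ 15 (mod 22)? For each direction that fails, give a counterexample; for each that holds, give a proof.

(⇒) fails; (⇐) holds.

(⇐) The residues r modulo 22 with r³ ≡ 15 (mod 22) are exactly {5}, and each is ≡ 5 (mod 11).

(⇒) This fails: take k = 16. Then 16 ≡ 5 (mod 11), but 16³ = 4096 ≡ 4 (mod 22), not 15.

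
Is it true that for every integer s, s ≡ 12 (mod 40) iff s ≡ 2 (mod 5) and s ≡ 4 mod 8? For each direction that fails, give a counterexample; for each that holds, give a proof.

Forward direction. Suppose s ≡ 12 (mod 40); write s = 40j + 12. Since 5 ∣ 40, reducing mod 5 gives s ≡ 12 ≡ 2 (mod 5); since 8 ∣ 40, reducing mod 8 gives s ≡ 12 ≡ 4 (mod 8).

Converse. If s ≡ 2 (mod 5) and s ≡ 4 (mod 8), then by the Chinese remainder theorem s ≡ 12 (mod 40). This is exactly s ≡ 12 (mod 40).

The biconditional holds.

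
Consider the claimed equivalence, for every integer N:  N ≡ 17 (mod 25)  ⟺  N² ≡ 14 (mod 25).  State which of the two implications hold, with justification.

Not equivalent: only (⇒) holds.

(⟸) This fails: take N = 8. Then 8² = 64 ≡ 14 (mod 25), yet 8 ≡ 8 (mod 25), not 17.

(⟹) Suppose N ≡ 17 (mod 25). Write N = 25j + 17. Then (25j + 17)² = 625j² + 850j + 289 = 25(25j² + 34j + 11) + 14, so N² ≡ 14 (mod 25).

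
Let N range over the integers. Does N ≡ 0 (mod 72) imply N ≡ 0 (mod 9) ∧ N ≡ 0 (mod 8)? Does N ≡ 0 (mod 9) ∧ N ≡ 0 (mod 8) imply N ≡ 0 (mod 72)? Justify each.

Both directions hold; the statement is true.

Forward direction. Suppose N ≡ 0 (mod 72); write N = 72j + 0. Since 9 ∣ 72, reducing mod 9 gives N ≡ 0 (mod 9); since 8 ∣ 72, reducing mod 8 gives N ≡ 0 (mod 8).

Converse. If N ≡ 0 (mod 9) and N ≡ 0 (mod 8), then by the Chinese remainder theorem N ≡ 0 (mod 72). This is exactly N ≡ 0 (mod 72).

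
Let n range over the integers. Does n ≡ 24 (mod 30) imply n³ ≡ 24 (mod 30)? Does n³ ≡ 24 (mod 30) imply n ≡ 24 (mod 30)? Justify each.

The biconditional holds.

Converse. Suppose n³ ≡ 24 (mod 30). The only residue r in {0, …, 29} with r³ ≡ 24 (mod 30) is r = 24, so n ≡ 24 (mod 30).

Forward direction. Suppose n ≡ 24 (mod 30). Write n = 30j + 24. Then (30j + 24)³ = 27000j³ + 64800j² + 51840j + 13824 = 30(900j³ + 2160j² + 1728j + 460) + 24, so n³ ≡ 24 (mod 30).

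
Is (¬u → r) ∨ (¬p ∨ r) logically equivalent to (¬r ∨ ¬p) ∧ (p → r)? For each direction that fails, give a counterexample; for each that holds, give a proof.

(⇒) fails; (⇐) holds.

(→) This fails. Under p = T, u = T, r = F, the left side is true but the right side is false.

(←) Assume the antecedent. If p is true, the antecedent cannot hold. If p is false, (¬u → r) ∨ (¬p ∨ r) reduces to true regardless of the other variables. Either way (¬u → r) ∨ (¬p ∨ r) holds.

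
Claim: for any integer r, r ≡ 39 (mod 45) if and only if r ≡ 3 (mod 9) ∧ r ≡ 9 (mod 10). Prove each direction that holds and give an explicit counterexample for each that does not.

Forward direction. This fails: r = 84 gives 84 ≡ 39 (mod 45) but 84 ≡ 4 (mod 10), so the conjunction on the right does not hold.

Converse. If r ≡ 3 (mod 9) and r ≡ 9 (mod 10), then by the Chinese remainder theorem r ≡ 39 (mod 90). Since 39 ≡ 39 (mod 45) and 45 ∣ 90, we get r ≡ 39 (mod 45).

Not equivalent: only (⇐) holds.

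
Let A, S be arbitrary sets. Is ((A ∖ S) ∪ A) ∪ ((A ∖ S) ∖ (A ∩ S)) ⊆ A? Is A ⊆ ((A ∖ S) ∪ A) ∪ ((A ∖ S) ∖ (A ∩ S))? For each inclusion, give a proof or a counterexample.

The two sets are equal.

(⟹) Let x ∈ ((A ∖ S) ∪ A) ∪ ((A ∖ S) ∖ (A ∩ S)). Then either x ∈ A and x ∉ S; or x ∈ A ∩ S. In each case x ∈ A, so ((A ∖ S) ∪ A) ∪ ((A ∖ S) ∖ (A ∩ S)) ⊆ A.

(⟸) Let x ∈ A. Then either x ∈ A and x ∉ S; or x ∈ A ∩ S. In each case x ∈ ((A ∖ S) ∪ A) ∪ ((A ∖ S) ∖ (A ∩ S)), so A ⊆ ((A ∖ S) ∪ A) ∪ ((A ∖ S) ∖ (A ∩ S)).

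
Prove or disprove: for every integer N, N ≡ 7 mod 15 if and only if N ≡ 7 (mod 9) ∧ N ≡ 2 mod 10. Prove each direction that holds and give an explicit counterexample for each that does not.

Only the converse holds.

(⟸) If N ≡ 7 (mod 9) and N ≡ 2 (mod 10), then by the Chinese remainder theorem N ≡ 52 (mod 90). Since 52 ≡ 7 (mod 15) and 15 ∣ 90, we get N ≡ 7 (mod 15).

(⟹) This fails: N = 67 gives 67 ≡ 7 (mod 15) but 67 ≡ 4 (mod 9), so the conjunction on the right does not hold.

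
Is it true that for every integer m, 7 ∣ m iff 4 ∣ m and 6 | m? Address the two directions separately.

Forward direction. This fails: take m = 7. Certainly 7 ∣ 7, but 4 ∤ 7.

Converse. This fails: take m = 12. Both 4 ∣ 12 and 6 ∣ 12, yet 12 is not a multiple of 7 (since 12 = 1·7 + 5), so 7 ∤ 12.

(⇒) fails and (⇐) fails.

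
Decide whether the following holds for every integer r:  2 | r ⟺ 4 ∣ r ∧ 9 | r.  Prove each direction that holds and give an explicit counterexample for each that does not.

Forward direction. This fails: take r = 2. Certainly 2 ∣ 2, but 4 ∤ 2.

Converse. Suppose 4 ∣ r and 9 ∣ r. Any common multiple of 4 and 9 is a multiple of their lcm; here gcd(4, 9) = 1, so lcm(4, 9) = 4·9 = 36, so 36 ∣ r. Since 2 ∣ 36, it follows that 2 ∣ r.

Only the converse holds.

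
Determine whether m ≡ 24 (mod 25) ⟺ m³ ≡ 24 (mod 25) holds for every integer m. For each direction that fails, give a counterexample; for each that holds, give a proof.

Both implications hold.

(⟹) Suppose m ≡ 24 (mod 25). Write m = 25j + 24. Then (25j + 24)³ = 15625j³ + 45000j² + 43200j + 13824 = 25(625j³ + 1800j² + 1728j + 552) + 24, so m³ ≡ 24 (mod 25).

(⟸) Conversely, suppose m³ ≡ 24 (mod 25). The only residue r in {0, …, 24} with r³ ≡ 24 (mod 25) is r = 24, so m ≡ 24 (mod 25).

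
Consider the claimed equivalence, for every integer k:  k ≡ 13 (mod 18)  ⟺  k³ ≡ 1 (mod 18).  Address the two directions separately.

Not equivalent: only (⇒) holds.

(→) Suppose k ≡ 13 (mod 18). Write k = 18j + 13. Then (18j + 13)³ = 5832j³ + 12636j² + 9126j + 2197 = 18(324j³ + 702j² + 507j + 122) + 1, so k³ ≡ 1 (mod 18).

(←) This fails: take k = 1. Then 1³ = 1 ≡ 1 (mod 18), yet 1 ≡ 1 (mod 18), not 13.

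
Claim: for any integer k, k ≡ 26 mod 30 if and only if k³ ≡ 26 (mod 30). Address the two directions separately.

Forward direction. Suppose k ≡ 26 mod 30. Write k = 30j + 26. Then (30j + 26)³ = 27000j³ + 70200j² + 60840j + 17576 = 30(900j³ + 2340j² + 2028j + 585) + 26, so k³ ≡ 26 (mod 30).

Converse. Suppose k³ ≡ 26 (mod 30). The only residue r in {0, …, 29} with r³ ≡ 26 (mod 30) is r = 26, so k ≡ 26 (mod 30).

Both directions hold; the statement is true.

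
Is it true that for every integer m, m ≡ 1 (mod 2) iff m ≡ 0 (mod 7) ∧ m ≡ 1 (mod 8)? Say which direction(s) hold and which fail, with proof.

(→) This fails: m = 1 gives 1 ≡ 1 (mod 2) but 1 ≡ 1 (mod 7), so the conjunction on the right does not hold.

(←) Conversely, if m ≡ 0 (mod 7) and m ≡ 1 (mod 8), then by the Chinese remainder theorem m ≡ 49 (mod 56). Since 49 ≡ 1 (mod 2) and 2 ∣ 56, we get m ≡ 1 (mod 2).

(⇒) fails; (⇐) holds.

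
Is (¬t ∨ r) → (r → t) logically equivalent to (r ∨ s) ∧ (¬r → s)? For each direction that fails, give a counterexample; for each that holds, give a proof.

Neither direction holds.

[⇒] This fails. Under t = F, s = F, r = F, the left side is true but the right side is false.

[⇐] This fails. Under t = F, s = F, r = T, the left side is false but the right side is true.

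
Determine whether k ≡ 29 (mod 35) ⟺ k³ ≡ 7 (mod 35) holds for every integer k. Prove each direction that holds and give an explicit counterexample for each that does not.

(⇒) fails and (⇐) fails.

(⇒) This fails: take k = 29. Then 29 ≡ 29 (mod 35), but 29³ = 24389 ≡ 29 (mod 35), not 7.

(⇐) This fails: take k = 28. Then 28³ = 21952 ≡ 7 (mod 35), yet 28 ≡ 28 (mod 35), not 29.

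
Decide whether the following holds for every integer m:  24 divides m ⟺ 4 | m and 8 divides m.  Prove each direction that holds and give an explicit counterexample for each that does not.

Forward direction. If 24 ∣ m, write m = 24q. Since 24 = 6·4, m = 4·(6q), so 4 ∣ m; and since 24 = 3·8, m = 8·(3q), so 8 ∣ m.

Converse. This fails: take m = 8. Both 4 ∣ 8 and 8 ∣ 8, yet 8 is not a multiple of 24 (since 8 = 0·24 + 8), so 24 ∤ 8.

Only the forward direction holds.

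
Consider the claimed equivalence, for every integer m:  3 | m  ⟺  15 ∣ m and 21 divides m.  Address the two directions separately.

Only the converse holds.

(⇒) This fails: take m = 3. Certainly 3 ∣ 3, but 15 ∤ 3.

(⇐) Suppose 15 ∣ m and 21 ∣ m. Any common multiple of 15 and 21 is a multiple of their lcm; here lcm(15, 21) = 15·21/gcd(15, 21) = 315/3 = 105, so 105 ∣ m. Since 3 ∣ 105, it follows that 3 ∣ m.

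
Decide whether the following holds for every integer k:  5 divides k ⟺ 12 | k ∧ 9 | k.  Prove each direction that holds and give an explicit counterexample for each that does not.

Forward direction. This fails: take k = 5. Certainly 5 ∣ 5, but 12 ∤ 5.

Converse. This fails: take k = 36. Both 12 ∣ 36 and 9 ∣ 36, yet 36 is not a multiple of 5 (since 36 = 7·5 + 1), so 5 ∤ 36.

Neither direction holds.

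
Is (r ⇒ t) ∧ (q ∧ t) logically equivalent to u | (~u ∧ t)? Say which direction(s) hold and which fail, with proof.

(⇒) Assume the antecedent. If u is true, u | (~u ∧ t) reduces to true regardless of the other variables. If u is false, the antecedent forces (u = F, q = T, t = T, r = F) or (u = F, q = T, t = T, r = T), and u | (~u ∧ t) holds there. Either way u | (~u ∧ t) holds.

(⇐) This fails. Under u = T, q = F, t = F, r = F, the left side is false but the right side is true.

Only the forward implication holds.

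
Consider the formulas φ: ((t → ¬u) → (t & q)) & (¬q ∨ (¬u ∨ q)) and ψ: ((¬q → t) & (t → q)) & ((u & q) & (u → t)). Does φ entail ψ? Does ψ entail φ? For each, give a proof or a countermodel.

[⇒] This fails. Under t = T, q = T, u = F, the left side is true but the right side is false.

[⇐] Assume the antecedent. If t is true, the antecedent forces (t = T, q = T, u = T), and the consequent holds there. If t is false, the antecedent cannot hold. Either way the consequent holds.

The forward direction fails; the converse holds.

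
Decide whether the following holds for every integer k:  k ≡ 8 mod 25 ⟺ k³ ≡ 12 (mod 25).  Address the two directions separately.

(⇒) Suppose k ≡ 8 mod 25. Write k = 25j + 8. Then (25j + 8)³ = 15625j³ + 15000j² + 4800j + 512 = 25(625j³ + 600j² + 192j + 20) + 12, so k³ ≡ 12 (mod 25).

(⇐) Conversely, suppose k³ ≡ 12 (mod 25). The only residue r in {0, …, 24} with r³ ≡ 12 (mod 25) is r = 8, so k ≡ 8 (mod 25).

Both directions hold.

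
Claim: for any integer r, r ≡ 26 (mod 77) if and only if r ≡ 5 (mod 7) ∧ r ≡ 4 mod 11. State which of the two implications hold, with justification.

[⇒] Suppose r ≡ 26 (mod 77); write r = 77j + 26. Since 7 ∣ 77, reducing mod 7 gives r ≡ 26 ≡ 5 (mod 7); since 11 ∣ 77, reducing mod 11 gives r ≡ 26 ≡ 4 (mod 11).

[⇐] Conversely, if r ≡ 5 (mod 7) and r ≡ 4 (mod 11), then by the Chinese remainder theorem r ≡ 26 (mod 77). This is exactly r ≡ 26 (mod 77).

Both directions hold; the statement is true.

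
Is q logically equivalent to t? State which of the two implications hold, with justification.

(⇒) This fails. Under t = F, q = T, the left side is true but the right side is false.

(⇐) This fails. Under t = T, q = F, the left side is false but the right side is true.

Both directions fail.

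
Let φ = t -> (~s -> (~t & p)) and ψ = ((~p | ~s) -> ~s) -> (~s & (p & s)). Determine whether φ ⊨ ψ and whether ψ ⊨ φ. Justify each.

(→) This fails. Under s = F, p = F, t = F, the left side is true but the right side is false.

(←) Assume the antecedent. If s is true, t -> (~s -> (~t & p)) reduces to true regardless of the other variables. If s is false, the antecedent cannot hold. Either way t -> (~s -> (~t & p)) holds.

Not equivalent: only (⇐) holds.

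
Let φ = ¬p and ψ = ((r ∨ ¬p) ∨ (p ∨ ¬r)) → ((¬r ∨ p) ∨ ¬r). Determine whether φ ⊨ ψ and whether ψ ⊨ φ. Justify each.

Neither implication holds.

[⇒] This fails. Under r = T, p = F, the left side is true but the right side is false.

[⇐] This fails. Under r = F, p = T, the left side is false but the right side is true.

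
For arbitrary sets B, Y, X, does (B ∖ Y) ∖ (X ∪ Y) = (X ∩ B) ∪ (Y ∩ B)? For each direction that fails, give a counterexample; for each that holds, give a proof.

Both inclusions fail.

(⟹) This inclusion fails. Take B = {1}, Y = ∅, X = ∅; then 1 ∈ (B ∖ Y) ∖ (X ∪ Y) but 1 ∉ (X ∩ B) ∪ (Y ∩ B).

(⟸) This inclusion fails. Take B = {1}, Y = {1}, X = ∅; then 1 ∈ (X ∩ B) ∪ (Y ∩ B) but 1 ∉ (B ∖ Y) ∖ (X ∪ Y).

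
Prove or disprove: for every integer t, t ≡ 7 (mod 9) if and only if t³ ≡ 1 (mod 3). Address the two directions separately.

(→) Suppose t ≡ 7 (mod 9). Then t³ ≡ 7³ = 343 (mod 9), and since 3 ∣ 9, also t³ ≡ 1 (mod 3).

(←) This fails: take t = 1. Then 1³ = 1 ≡ 1 (mod 3), yet 1 ≡ 1 (mod 9), not 7.

Only the forward direction holds.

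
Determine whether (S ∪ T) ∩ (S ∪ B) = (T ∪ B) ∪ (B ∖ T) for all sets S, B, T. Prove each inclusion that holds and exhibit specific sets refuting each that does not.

(⟹) This inclusion fails. Take S = {1}, B = ∅, T = ∅; then 1 ∈ (S ∪ T) ∩ (S ∪ B) but 1 ∉ (T ∪ B) ∪ (B ∖ T).

(⟸) This inclusion fails. Take S = ∅, B = {1}, T = ∅; then 1 ∈ (T ∪ B) ∪ (B ∖ T) but 1 ∉ (S ∪ T) ∩ (S ∪ B).

(⊆) fails and (⊇) fails.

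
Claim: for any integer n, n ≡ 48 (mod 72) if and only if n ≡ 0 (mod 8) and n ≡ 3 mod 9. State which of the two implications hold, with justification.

Both directions hold.

Forward direction. Suppose n ≡ 48 (mod 72); write n = 72j + 48. Since 8 ∣ 72, reducing mod 8 gives n ≡ 48 ≡ 0 (mod 8); since 9 ∣ 72, reducing mod 9 gives n ≡ 48 ≡ 3 (mod 9).

Converse. If n ≡ 0 (mod 8) and n ≡ 3 (mod 9), then by the Chinese remainder theorem n ≡ 48 (mod 72). This is exactly n ≡ 48 (mod 72).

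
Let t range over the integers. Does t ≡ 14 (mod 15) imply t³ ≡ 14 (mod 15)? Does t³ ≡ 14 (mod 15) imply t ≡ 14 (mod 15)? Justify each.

(⟹) Suppose t ≡ 14 (mod 15). Write t = 15j + 14. Then (15j + 14)³ = 3375j³ + 9450j² + 8820j + 2744 = 15(225j³ + 630j² + 588j + 182) + 14, so t³ ≡ 14 (mod 15).

(⟸) Conversely, suppose t³ ≡ 14 (mod 15). The only residue r in {0, …, 14} with r³ ≡ 14 (mod 15) is r = 14, so t ≡ 14 (mod 15).

Both directions hold; the statement is true.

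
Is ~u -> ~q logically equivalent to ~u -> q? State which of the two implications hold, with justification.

(→) This fails. Under q = F, u = F, the left side is true but the right side is false.

(←) This fails. Under q = T, u = F, the left side is false but the right side is true.

Both directions fail.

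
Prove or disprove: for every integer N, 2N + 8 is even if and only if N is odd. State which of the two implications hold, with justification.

[⇒] This fails: take N = 6. Then 2N + 8 = 20, which is even, yet N = 6 is even, not odd.

[⇐] Suppose N is odd. Since 2 is even, 2N is even for every N, so 2N + 8 has the same parity as 8, which is even. Hence 2N + 8 is even.

Only the converse holds.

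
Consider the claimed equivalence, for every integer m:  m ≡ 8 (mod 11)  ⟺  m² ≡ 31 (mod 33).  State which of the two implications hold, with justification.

Neither implication holds.

Forward direction. This fails: take m = 30. Then 30 ≡ 8 (mod 11), but 30² = 900 ≡ 9 (mod 33), not 31.

Converse. This fails: take m = 14. Then 14² = 196 ≡ 31 (mod 33), yet 14 ≡ 3 (mod 11), not 8.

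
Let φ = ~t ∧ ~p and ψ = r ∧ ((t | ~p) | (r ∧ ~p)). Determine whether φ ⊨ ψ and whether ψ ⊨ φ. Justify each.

(⟹) This fails. Under r = F, t = F, p = F, the left side is true but the right side is false.

(⟸) This fails. Under r = T, t = T, p = F, the left side is false but the right side is true.

(⇒) fails and (⇐) fails.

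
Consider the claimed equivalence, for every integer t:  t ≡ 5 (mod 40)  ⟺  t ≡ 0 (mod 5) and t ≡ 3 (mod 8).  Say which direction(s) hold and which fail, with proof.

(⇒) fails and (⇐) fails.

(⇒) This fails: t = 5 gives 5 ≡ 5 (mod 40) but 5 ≡ 5 (mod 8), so the conjunction on the right does not hold.

(⇐) This fails: t = 35 satisfies both congruences on the right (35 ≡ 0 mod 5 and 35 ≡ 3 mod 8) yet 35 ≡ 35 (mod 40), not 5.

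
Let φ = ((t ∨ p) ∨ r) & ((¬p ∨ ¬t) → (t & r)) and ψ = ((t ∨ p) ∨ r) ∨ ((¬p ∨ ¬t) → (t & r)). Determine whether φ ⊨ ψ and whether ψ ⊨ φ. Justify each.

Not equivalent: only (⇒) holds.

(⇒) Assume the antecedent. If p is true, the consequent reduces to true regardless of the other variables. If p is false, the antecedent forces (p = F, r = T, t = T), and the consequent holds there. Either way the consequent holds.

(⇐) This fails. Under p = T, r = F, t = F, the left side is false but the right side is true.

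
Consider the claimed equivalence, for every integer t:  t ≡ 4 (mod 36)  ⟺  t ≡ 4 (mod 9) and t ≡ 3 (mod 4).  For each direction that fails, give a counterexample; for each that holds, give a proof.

[⇒] This fails: t = 4 gives 4 ≡ 4 (mod 36) but 4 ≡ 0 (mod 4), so the conjunction on the right does not hold.

[⇐] This fails: t = 31 satisfies both congruences on the right (31 ≡ 4 mod 9 and 31 ≡ 3 mod 4) yet 31 ≡ 31 (mod 36), not 4.

(⇒) fails and (⇐) fails.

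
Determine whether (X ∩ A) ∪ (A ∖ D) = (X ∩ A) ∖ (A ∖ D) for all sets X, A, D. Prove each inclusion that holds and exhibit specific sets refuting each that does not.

Forward inclusion. This inclusion fails. Take X = ∅, A = {1}, D = ∅; then 1 ∈ (X ∩ A) ∪ (A ∖ D) but 1 ∉ (X ∩ A) ∖ (A ∖ D).

Reverse inclusion. Let x ∈ (X ∩ A) ∖ (A ∖ D). Then x ∈ X ∩ A ∩ D, from which x ∈ (X ∩ A) ∪ (A ∖ D).

Only the reverse inclusion holds.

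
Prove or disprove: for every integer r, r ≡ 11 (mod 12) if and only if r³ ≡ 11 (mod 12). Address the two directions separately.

Converse. Suppose r³ ≡ 11 (mod 12). The only residue r in {0, …, 11} with r³ ≡ 11 (mod 12) is r = 11, so r ≡ 11 (mod 12).

Forward direction. Suppose r ≡ 11 (mod 12). Write r = 12j + 11. Then (12j + 11)³ = 1728j³ + 4752j² + 4356j + 1331 = 12(144j³ + 396j² + 363j + 110) + 11, so r³ ≡ 11 (mod 12).

Both implications hold.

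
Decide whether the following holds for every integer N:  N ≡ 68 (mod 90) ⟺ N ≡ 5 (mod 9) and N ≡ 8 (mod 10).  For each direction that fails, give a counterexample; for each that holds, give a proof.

[⇒] Suppose N ≡ 68 (mod 90); write N = 90j + 68. Since 9 ∣ 90, reducing mod 9 gives N ≡ 68 ≡ 5 (mod 9); since 10 ∣ 90, reducing mod 10 gives N ≡ 68 ≡ 8 (mod 10).

[⇐] Conversely, if N ≡ 5 (mod 9) and N ≡ 8 (mod 10), then by the Chinese remainder theorem N ≡ 68 (mod 90). This is exactly N ≡ 68 (mod 90).

The biconditional holds.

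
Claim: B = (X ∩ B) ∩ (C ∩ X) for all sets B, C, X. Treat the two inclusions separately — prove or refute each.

The sets are not equal: only the reverse inclusion holds.

Forward inclusion. This inclusion fails. Take B = {1}, C = ∅, X = ∅; then 1 ∈ B but 1 ∉ (X ∩ B) ∩ (C ∩ X).

Reverse inclusion. Let x ∈ (X ∩ B) ∩ (C ∩ X). Then x ∈ B ∩ C ∩ X, from which x ∈ B.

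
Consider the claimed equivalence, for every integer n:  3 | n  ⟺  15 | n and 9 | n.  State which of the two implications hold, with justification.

(←) Suppose 15 ∣ n and 9 ∣ n. Any common multiple of 15 and 9 is a multiple of their lcm; here lcm(15, 9) = 15·9/gcd(15, 9) = 135/3 = 45, so 45 ∣ n. Since 3 ∣ 45, it follows that 3 ∣ n.

(→) This fails: take n = 3. Certainly 3 ∣ 3, but 15 ∤ 3.

(⇒) fails; (⇐) holds.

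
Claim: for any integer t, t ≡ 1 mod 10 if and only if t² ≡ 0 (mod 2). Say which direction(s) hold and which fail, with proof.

Forward direction. This fails: take t = 1. Then 1 ≡ 1 (mod 10), but 1² = 1 ≡ 1 (mod 2), not 0.

Converse. This fails: take t = 0. Then 0² = 0 ≡ 0 (mod 2), yet 0 ≡ 0 (mod 10), not 1.

Both directions fail.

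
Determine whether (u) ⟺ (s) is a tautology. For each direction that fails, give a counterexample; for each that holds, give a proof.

Forward direction. This fails. Under u = T, s = F, the left side is true but the right side is false.

Converse. This fails. Under u = F, s = T, the left side is false but the right side is true.

Both directions fail.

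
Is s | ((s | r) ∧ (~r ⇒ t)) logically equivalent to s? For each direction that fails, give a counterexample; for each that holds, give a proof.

The forward direction fails; the converse holds.

(→) This fails. Under s = F, t = F, r = T, the left side is true but the right side is false.

(←) Assume the antecedent. If s is true, s | ((s | r) ∧ (~r ⇒ t)) reduces to true regardless of the other variables. If s is false, the antecedent cannot hold. Either way s | ((s | r) ∧ (~r ⇒ t)) holds.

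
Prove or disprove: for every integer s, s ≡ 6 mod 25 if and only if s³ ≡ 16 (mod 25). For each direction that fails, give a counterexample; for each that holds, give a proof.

The biconditional holds.

(⇒) Suppose s ≡ 6 mod 25. Write s = 25j + 6. Then (25j + 6)³ = 15625j³ + 11250j² + 2700j + 216 = 25(625j³ + 450j² + 108j + 8) + 16, so s³ ≡ 16 (mod 25).

(⇐) Conversely, suppose s³ ≡ 16 (mod 25). The only residue r in {0, …, 24} with r³ ≡ 16 (mod 25) is r = 6, so s ≡ 6 (mod 25).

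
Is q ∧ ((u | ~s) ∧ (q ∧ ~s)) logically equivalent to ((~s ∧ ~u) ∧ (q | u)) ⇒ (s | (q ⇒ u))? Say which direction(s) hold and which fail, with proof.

(⇒) fails and (⇐) fails.

(→) This fails. Under q = T, u = F, s = F, the left side is true but the right side is false.

(←) This fails. Under q = F, u = F, s = F, the left side is false but the right side is true.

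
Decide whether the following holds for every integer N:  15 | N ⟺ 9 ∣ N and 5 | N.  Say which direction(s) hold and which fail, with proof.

(←) Suppose 9 ∣ N and 5 ∣ N. Any common multiple of 9 and 5 is a multiple of their lcm; here gcd(9, 5) = 1, so lcm(9, 5) = 9·5 = 45, so 45 ∣ N. Since 15 ∣ 45, it follows that 15 ∣ N.

(→) This fails: take N = 15. Certainly 15 ∣ 15, but 9 ∤ 15.

Only the converse holds.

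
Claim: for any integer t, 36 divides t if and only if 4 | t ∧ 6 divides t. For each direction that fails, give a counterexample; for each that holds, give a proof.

(⇒) If 36 ∣ t, write t = 36q. Since 36 = 9·4, t = 4·(9q), so 4 ∣ t; and since 36 = 6·6, t = 6·(6q), so 6 ∣ t.

(⇐) This fails: take t = 12. Both 4 ∣ 12 and 6 ∣ 12, yet 12 is not a multiple of 36 (since 12 = 0·36 + 12), so 36 ∤ 12.

Only the forward direction holds.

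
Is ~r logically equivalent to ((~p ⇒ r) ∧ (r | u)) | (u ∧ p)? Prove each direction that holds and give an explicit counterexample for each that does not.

Neither direction holds.

(→) This fails. Under p = F, u = F, r = F, the left side is true but the right side is false.

(←) This fails. Under p = F, u = F, r = T, the left side is false but the right side is true.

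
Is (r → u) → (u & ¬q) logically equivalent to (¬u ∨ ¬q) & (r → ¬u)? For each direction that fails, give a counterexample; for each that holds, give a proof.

(⟹) This fails. Under r = T, u = T, q = F, the left side is true but the right side is false.

(⟸) This fails. Under r = F, u = F, q = F, the left side is false but the right side is true.

Neither direction holds.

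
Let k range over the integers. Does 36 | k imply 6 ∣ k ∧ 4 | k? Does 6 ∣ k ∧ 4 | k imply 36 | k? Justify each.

Only the forward direction holds.

Forward direction. If 36 ∣ k, write k = 36q. Since 36 = 6·6, k = 6·(6q), so 6 ∣ k; and since 36 = 9·4, k = 4·(9q), so 4 ∣ k.

Converse. This fails: take k = 12. Both 6 ∣ 12 and 4 ∣ 12, yet 12 is not a multiple of 36 (since 12 = 0·36 + 12), so 36 ∤ 12.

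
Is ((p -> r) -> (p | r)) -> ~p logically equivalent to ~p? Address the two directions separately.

Both directions hold; the statement is true.

(⟸) Assume the antecedent. If p is true, the antecedent cannot hold. If p is false, ((p -> r) -> (p | r)) -> ~p reduces to true regardless of the other variables. Either way ((p -> r) -> (p | r)) -> ~p holds.

(⟹) Assume the antecedent. If p is true, the antecedent cannot hold. If p is false, ~p reduces to true regardless of the other variables. Either way ~p holds.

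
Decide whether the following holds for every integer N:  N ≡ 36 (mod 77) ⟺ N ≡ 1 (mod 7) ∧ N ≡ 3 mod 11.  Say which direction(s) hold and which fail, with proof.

Forward direction. Suppose N ≡ 36 (mod 77); write N = 77j + 36. Since 7 ∣ 77, reducing mod 7 gives N ≡ 36 ≡ 1 (mod 7); since 11 ∣ 77, reducing mod 11 gives N ≡ 36 ≡ 3 (mod 11).

Converse. If N ≡ 1 (mod 7) and N ≡ 3 (mod 11), then by the Chinese remainder theorem N ≡ 36 (mod 77). This is exactly N ≡ 36 (mod 77).

The biconditional holds.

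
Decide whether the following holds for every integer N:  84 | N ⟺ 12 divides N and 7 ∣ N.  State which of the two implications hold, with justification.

(⟸) Suppose 12 ∣ N and 7 ∣ N. Any common multiple of 12 and 7 is a multiple of their lcm; here gcd(12, 7) = 1, so lcm(12, 7) = 12·7 = 84, so 84 ∣ N.

(⟹) If 84 ∣ N, write N = 84q. Since 84 = 7·12, N = 12·(7q), so 12 ∣ N; and since 84 = 12·7, N = 7·(12q), so 7 ∣ N.

Both directions hold.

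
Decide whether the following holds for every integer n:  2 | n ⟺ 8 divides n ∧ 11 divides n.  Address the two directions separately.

The forward direction fails; the converse holds.

[⇐] Suppose 8 ∣ n and 11 ∣ n. Any common multiple of 8 and 11 is a multiple of their lcm; here gcd(8, 11) = 1, so lcm(8, 11) = 8·11 = 88, so 88 ∣ n. Since 2 ∣ 88, it follows that 2 ∣ n.

[⇒] This fails: take n = 2. Certainly 2 ∣ 2, but 8 ∤ 2.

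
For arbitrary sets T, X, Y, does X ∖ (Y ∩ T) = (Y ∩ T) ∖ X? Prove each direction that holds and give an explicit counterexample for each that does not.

Both inclusions fail.

(⟹) This inclusion fails. Take T = ∅, X = {1}, Y = ∅; then 1 ∈ X ∖ (Y ∩ T) but 1 ∉ (Y ∩ T) ∖ X.

(⟸) This inclusion fails. Take T = {1}, X = ∅, Y = {1}; then 1 ∈ (Y ∩ T) ∖ X but 1 ∉ X ∖ (Y ∩ T).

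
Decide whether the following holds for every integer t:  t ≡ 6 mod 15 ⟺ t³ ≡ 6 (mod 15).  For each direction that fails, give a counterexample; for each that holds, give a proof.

Both directions hold; the statement is true.

[⇐] Suppose t³ ≡ 6 (mod 15). The only residue r in {0, …, 14} with r³ ≡ 6 (mod 15) is r = 6, so t ≡ 6 (mod 15).

[⇒] Suppose t ≡ 6 mod 15. Write t = 15j + 6. Then (15j + 6)³ = 3375j³ + 4050j² + 1620j + 216 = 15(225j³ + 270j² + 108j + 14) + 6, so t³ ≡ 6 (mod 15).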